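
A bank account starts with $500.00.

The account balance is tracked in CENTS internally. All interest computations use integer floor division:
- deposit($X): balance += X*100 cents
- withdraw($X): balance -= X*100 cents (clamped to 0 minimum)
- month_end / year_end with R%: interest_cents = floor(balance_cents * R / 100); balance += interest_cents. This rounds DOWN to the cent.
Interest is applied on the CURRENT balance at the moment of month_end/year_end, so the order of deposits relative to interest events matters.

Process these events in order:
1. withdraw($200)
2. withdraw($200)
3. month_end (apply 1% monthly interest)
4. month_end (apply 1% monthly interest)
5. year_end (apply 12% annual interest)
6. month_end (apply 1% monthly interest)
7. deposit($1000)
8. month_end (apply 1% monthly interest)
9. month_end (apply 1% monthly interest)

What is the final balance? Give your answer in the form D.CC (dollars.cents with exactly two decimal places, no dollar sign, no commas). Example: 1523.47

After 1 (withdraw($200)): balance=$300.00 total_interest=$0.00
After 2 (withdraw($200)): balance=$100.00 total_interest=$0.00
After 3 (month_end (apply 1% monthly interest)): balance=$101.00 total_interest=$1.00
After 4 (month_end (apply 1% monthly interest)): balance=$102.01 total_interest=$2.01
After 5 (year_end (apply 12% annual interest)): balance=$114.25 total_interest=$14.25
After 6 (month_end (apply 1% monthly interest)): balance=$115.39 total_interest=$15.39
After 7 (deposit($1000)): balance=$1115.39 total_interest=$15.39
After 8 (month_end (apply 1% monthly interest)): balance=$1126.54 total_interest=$26.54
After 9 (month_end (apply 1% monthly interest)): balance=$1137.80 total_interest=$37.80

Answer: 1137.80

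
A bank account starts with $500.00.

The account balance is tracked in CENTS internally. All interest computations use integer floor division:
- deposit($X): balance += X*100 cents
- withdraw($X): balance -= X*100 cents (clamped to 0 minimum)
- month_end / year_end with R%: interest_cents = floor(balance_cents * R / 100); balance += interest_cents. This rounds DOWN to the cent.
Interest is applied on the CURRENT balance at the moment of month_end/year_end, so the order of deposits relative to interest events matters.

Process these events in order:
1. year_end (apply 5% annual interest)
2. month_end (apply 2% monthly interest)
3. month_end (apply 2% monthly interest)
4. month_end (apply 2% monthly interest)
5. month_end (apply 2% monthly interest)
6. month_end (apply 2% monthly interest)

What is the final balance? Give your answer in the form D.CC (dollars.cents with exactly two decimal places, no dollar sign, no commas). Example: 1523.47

Answer: 579.63

Derivation:
After 1 (year_end (apply 5% annual interest)): balance=$525.00 total_interest=$25.00
After 2 (month_end (apply 2% monthly interest)): balance=$535.50 total_interest=$35.50
After 3 (month_end (apply 2% monthly interest)): balance=$546.21 total_interest=$46.21
After 4 (month_end (apply 2% monthly interest)): balance=$557.13 total_interest=$57.13
After 5 (month_end (apply 2% monthly interest)): balance=$568.27 total_interest=$68.27
After 6 (month_end (apply 2% monthly interest)): balance=$579.63 total_interest=$79.63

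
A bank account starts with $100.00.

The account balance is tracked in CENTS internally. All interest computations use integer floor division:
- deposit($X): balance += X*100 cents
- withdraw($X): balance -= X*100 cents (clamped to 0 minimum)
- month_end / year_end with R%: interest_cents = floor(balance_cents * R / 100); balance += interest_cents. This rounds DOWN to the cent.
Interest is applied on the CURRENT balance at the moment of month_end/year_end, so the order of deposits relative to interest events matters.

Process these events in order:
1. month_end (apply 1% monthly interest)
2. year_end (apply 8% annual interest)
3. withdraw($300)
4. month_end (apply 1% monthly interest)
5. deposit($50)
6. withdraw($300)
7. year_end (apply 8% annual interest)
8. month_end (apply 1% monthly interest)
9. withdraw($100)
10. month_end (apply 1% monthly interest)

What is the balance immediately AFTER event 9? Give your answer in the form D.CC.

After 1 (month_end (apply 1% monthly interest)): balance=$101.00 total_interest=$1.00
After 2 (year_end (apply 8% annual interest)): balance=$109.08 total_interest=$9.08
After 3 (withdraw($300)): balance=$0.00 total_interest=$9.08
After 4 (month_end (apply 1% monthly interest)): balance=$0.00 total_interest=$9.08
After 5 (deposit($50)): balance=$50.00 total_interest=$9.08
After 6 (withdraw($300)): balance=$0.00 total_interest=$9.08
After 7 (year_end (apply 8% annual interest)): balance=$0.00 total_interest=$9.08
After 8 (month_end (apply 1% monthly interest)): balance=$0.00 total_interest=$9.08
After 9 (withdraw($100)): balance=$0.00 total_interest=$9.08

Answer: 0.00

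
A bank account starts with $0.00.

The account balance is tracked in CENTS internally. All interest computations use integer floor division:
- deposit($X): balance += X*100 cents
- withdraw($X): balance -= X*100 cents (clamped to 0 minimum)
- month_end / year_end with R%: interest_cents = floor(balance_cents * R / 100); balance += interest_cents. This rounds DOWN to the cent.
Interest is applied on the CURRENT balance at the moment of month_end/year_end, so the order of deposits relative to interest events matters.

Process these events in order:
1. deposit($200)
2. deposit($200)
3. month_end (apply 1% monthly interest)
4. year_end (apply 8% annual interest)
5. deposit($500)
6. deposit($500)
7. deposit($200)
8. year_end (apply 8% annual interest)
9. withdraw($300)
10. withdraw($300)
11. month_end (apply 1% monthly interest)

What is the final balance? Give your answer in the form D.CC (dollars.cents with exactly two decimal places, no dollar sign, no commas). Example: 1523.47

After 1 (deposit($200)): balance=$200.00 total_interest=$0.00
After 2 (deposit($200)): balance=$400.00 total_interest=$0.00
After 3 (month_end (apply 1% monthly interest)): balance=$404.00 total_interest=$4.00
After 4 (year_end (apply 8% annual interest)): balance=$436.32 total_interest=$36.32
After 5 (deposit($500)): balance=$936.32 total_interest=$36.32
After 6 (deposit($500)): balance=$1436.32 total_interest=$36.32
After 7 (deposit($200)): balance=$1636.32 total_interest=$36.32
After 8 (year_end (apply 8% annual interest)): balance=$1767.22 total_interest=$167.22
After 9 (withdraw($300)): balance=$1467.22 total_interest=$167.22
After 10 (withdraw($300)): balance=$1167.22 total_interest=$167.22
After 11 (month_end (apply 1% monthly interest)): balance=$1178.89 total_interest=$178.89

Answer: 1178.89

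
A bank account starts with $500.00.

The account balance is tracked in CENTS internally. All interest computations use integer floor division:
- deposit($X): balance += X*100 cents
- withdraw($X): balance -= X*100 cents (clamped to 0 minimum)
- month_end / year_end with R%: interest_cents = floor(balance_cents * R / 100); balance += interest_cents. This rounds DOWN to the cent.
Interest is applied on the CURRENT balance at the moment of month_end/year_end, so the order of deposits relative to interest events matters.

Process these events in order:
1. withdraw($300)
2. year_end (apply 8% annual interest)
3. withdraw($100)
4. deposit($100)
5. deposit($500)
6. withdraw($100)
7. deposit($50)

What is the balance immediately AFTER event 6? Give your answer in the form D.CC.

Answer: 616.00

Derivation:
After 1 (withdraw($300)): balance=$200.00 total_interest=$0.00
After 2 (year_end (apply 8% annual interest)): balance=$216.00 total_interest=$16.00
After 3 (withdraw($100)): balance=$116.00 total_interest=$16.00
After 4 (deposit($100)): balance=$216.00 total_interest=$16.00
After 5 (deposit($500)): balance=$716.00 total_interest=$16.00
After 6 (withdraw($100)): balance=$616.00 total_interest=$16.00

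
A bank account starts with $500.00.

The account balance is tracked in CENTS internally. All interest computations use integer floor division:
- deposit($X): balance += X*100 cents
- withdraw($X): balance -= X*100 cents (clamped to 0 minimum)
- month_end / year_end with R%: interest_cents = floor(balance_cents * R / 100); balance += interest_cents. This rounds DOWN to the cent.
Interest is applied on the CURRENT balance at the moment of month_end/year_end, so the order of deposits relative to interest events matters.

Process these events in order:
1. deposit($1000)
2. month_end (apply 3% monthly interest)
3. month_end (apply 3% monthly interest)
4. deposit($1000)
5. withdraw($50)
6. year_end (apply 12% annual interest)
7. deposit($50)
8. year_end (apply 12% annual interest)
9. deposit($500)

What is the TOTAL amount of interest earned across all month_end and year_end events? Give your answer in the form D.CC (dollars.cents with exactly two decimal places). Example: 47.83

Answer: 743.86

Derivation:
After 1 (deposit($1000)): balance=$1500.00 total_interest=$0.00
After 2 (month_end (apply 3% monthly interest)): balance=$1545.00 total_interest=$45.00
After 3 (month_end (apply 3% monthly interest)): balance=$1591.35 total_interest=$91.35
After 4 (deposit($1000)): balance=$2591.35 total_interest=$91.35
After 5 (withdraw($50)): balance=$2541.35 total_interest=$91.35
After 6 (year_end (apply 12% annual interest)): balance=$2846.31 total_interest=$396.31
After 7 (deposit($50)): balance=$2896.31 total_interest=$396.31
After 8 (year_end (apply 12% annual interest)): balance=$3243.86 total_interest=$743.86
After 9 (deposit($500)): balance=$3743.86 total_interest=$743.86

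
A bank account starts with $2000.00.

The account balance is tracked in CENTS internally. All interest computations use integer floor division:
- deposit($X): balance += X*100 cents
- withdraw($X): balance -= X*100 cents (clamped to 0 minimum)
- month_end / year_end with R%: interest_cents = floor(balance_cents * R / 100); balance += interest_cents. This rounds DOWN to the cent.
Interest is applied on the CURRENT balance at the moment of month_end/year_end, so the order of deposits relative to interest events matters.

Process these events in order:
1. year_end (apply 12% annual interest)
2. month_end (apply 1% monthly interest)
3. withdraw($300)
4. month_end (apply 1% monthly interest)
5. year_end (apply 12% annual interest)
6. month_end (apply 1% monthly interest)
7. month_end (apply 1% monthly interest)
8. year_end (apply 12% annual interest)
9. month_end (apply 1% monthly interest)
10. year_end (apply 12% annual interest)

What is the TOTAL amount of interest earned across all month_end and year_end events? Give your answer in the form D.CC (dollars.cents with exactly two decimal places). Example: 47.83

Answer: 1168.94

Derivation:
After 1 (year_end (apply 12% annual interest)): balance=$2240.00 total_interest=$240.00
After 2 (month_end (apply 1% monthly interest)): balance=$2262.40 total_interest=$262.40
After 3 (withdraw($300)): balance=$1962.40 total_interest=$262.40
After 4 (month_end (apply 1% monthly interest)): balance=$1982.02 total_interest=$282.02
After 5 (year_end (apply 12% annual interest)): balance=$2219.86 total_interest=$519.86
After 6 (month_end (apply 1% monthly interest)): balance=$2242.05 total_interest=$542.05
After 7 (month_end (apply 1% monthly interest)): balance=$2264.47 total_interest=$564.47
After 8 (year_end (apply 12% annual interest)): balance=$2536.20 total_interest=$836.20
After 9 (month_end (apply 1% monthly interest)): balance=$2561.56 total_interest=$861.56
After 10 (year_end (apply 12% annual interest)): balance=$2868.94 total_interest=$1168.94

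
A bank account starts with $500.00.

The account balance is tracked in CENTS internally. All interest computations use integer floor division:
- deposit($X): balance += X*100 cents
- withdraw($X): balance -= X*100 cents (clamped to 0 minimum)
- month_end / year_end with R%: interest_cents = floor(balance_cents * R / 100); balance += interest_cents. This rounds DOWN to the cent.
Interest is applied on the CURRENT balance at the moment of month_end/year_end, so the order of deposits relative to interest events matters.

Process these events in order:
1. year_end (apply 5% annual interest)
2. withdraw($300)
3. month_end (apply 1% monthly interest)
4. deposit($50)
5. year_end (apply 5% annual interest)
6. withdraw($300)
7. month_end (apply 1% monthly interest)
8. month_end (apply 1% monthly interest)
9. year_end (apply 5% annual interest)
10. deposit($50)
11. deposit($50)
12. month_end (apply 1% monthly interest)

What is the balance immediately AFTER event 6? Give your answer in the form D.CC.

Answer: 0.00

Derivation:
After 1 (year_end (apply 5% annual interest)): balance=$525.00 total_interest=$25.00
After 2 (withdraw($300)): balance=$225.00 total_interest=$25.00
After 3 (month_end (apply 1% monthly interest)): balance=$227.25 total_interest=$27.25
After 4 (deposit($50)): balance=$277.25 total_interest=$27.25
After 5 (year_end (apply 5% annual interest)): balance=$291.11 total_interest=$41.11
After 6 (withdraw($300)): balance=$0.00 total_interest=$41.11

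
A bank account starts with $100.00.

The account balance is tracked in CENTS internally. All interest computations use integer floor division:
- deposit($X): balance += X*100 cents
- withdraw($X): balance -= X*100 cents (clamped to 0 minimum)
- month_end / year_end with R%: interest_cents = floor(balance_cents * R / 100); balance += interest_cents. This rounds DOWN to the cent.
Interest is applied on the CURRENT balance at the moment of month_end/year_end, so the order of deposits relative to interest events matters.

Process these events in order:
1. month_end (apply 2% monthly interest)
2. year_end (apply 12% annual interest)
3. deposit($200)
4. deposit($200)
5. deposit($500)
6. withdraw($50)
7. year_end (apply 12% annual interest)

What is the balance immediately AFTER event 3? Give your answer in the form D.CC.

After 1 (month_end (apply 2% monthly interest)): balance=$102.00 total_interest=$2.00
After 2 (year_end (apply 12% annual interest)): balance=$114.24 total_interest=$14.24
After 3 (deposit($200)): balance=$314.24 total_interest=$14.24

Answer: 314.24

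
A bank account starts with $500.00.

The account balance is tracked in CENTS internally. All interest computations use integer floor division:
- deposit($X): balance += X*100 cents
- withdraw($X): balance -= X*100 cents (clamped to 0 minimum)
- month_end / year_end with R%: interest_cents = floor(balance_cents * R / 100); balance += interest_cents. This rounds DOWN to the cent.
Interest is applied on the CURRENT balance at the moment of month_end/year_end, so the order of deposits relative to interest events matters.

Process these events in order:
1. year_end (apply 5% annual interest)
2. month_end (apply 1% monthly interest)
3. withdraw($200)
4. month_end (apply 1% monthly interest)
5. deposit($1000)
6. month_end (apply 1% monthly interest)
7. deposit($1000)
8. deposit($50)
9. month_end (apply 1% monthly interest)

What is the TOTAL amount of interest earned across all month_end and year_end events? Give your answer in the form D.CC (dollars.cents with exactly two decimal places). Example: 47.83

Answer: 70.84

Derivation:
After 1 (year_end (apply 5% annual interest)): balance=$525.00 total_interest=$25.00
After 2 (month_end (apply 1% monthly interest)): balance=$530.25 total_interest=$30.25
After 3 (withdraw($200)): balance=$330.25 total_interest=$30.25
After 4 (month_end (apply 1% monthly interest)): balance=$333.55 total_interest=$33.55
After 5 (deposit($1000)): balance=$1333.55 total_interest=$33.55
After 6 (month_end (apply 1% monthly interest)): balance=$1346.88 total_interest=$46.88
After 7 (deposit($1000)): balance=$2346.88 total_interest=$46.88
After 8 (deposit($50)): balance=$2396.88 total_interest=$46.88
After 9 (month_end (apply 1% monthly interest)): balance=$2420.84 total_interest=$70.84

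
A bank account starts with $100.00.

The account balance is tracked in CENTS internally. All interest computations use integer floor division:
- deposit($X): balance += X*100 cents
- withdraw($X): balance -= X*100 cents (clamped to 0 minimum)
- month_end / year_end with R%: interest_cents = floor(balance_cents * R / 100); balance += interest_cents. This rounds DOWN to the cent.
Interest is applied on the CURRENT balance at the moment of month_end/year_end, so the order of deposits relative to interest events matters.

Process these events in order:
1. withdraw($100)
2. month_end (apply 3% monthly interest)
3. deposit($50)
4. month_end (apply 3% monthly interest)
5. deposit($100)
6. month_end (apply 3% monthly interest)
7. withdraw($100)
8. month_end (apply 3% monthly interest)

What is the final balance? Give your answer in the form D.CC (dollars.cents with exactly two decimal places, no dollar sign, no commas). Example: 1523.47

After 1 (withdraw($100)): balance=$0.00 total_interest=$0.00
After 2 (month_end (apply 3% monthly interest)): balance=$0.00 total_interest=$0.00
After 3 (deposit($50)): balance=$50.00 total_interest=$0.00
After 4 (month_end (apply 3% monthly interest)): balance=$51.50 total_interest=$1.50
After 5 (deposit($100)): balance=$151.50 total_interest=$1.50
After 6 (month_end (apply 3% monthly interest)): balance=$156.04 total_interest=$6.04
After 7 (withdraw($100)): balance=$56.04 total_interest=$6.04
After 8 (month_end (apply 3% monthly interest)): balance=$57.72 total_interest=$7.72

Answer: 57.72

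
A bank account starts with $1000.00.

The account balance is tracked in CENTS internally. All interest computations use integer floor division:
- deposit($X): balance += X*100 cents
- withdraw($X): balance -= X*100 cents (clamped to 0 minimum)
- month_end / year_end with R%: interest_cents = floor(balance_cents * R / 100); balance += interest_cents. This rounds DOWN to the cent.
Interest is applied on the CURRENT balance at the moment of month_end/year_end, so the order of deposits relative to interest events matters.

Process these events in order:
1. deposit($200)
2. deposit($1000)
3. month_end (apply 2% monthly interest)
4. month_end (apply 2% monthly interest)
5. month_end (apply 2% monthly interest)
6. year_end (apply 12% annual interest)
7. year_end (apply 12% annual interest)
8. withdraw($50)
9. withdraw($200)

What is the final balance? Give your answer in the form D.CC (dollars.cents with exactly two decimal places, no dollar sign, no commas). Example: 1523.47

After 1 (deposit($200)): balance=$1200.00 total_interest=$0.00
After 2 (deposit($1000)): balance=$2200.00 total_interest=$0.00
After 3 (month_end (apply 2% monthly interest)): balance=$2244.00 total_interest=$44.00
After 4 (month_end (apply 2% monthly interest)): balance=$2288.88 total_interest=$88.88
After 5 (month_end (apply 2% monthly interest)): balance=$2334.65 total_interest=$134.65
After 6 (year_end (apply 12% annual interest)): balance=$2614.80 total_interest=$414.80
After 7 (year_end (apply 12% annual interest)): balance=$2928.57 total_interest=$728.57
After 8 (withdraw($50)): balance=$2878.57 total_interest=$728.57
After 9 (withdraw($200)): balance=$2678.57 total_interest=$728.57

Answer: 2678.57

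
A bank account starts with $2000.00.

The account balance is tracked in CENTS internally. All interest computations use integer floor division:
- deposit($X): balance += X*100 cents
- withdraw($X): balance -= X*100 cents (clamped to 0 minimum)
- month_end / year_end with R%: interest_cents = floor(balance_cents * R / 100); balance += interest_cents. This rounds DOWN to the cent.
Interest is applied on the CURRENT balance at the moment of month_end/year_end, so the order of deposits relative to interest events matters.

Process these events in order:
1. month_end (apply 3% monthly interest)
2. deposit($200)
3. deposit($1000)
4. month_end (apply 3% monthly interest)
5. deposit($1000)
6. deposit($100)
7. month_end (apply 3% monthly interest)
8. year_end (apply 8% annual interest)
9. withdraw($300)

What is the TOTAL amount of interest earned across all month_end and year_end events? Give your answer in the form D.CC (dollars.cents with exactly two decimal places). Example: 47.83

Answer: 658.85

Derivation:
After 1 (month_end (apply 3% monthly interest)): balance=$2060.00 total_interest=$60.00
After 2 (deposit($200)): balance=$2260.00 total_interest=$60.00
After 3 (deposit($1000)): balance=$3260.00 total_interest=$60.00
After 4 (month_end (apply 3% monthly interest)): balance=$3357.80 total_interest=$157.80
After 5 (deposit($1000)): balance=$4357.80 total_interest=$157.80
After 6 (deposit($100)): balance=$4457.80 total_interest=$157.80
After 7 (month_end (apply 3% monthly interest)): balance=$4591.53 total_interest=$291.53
After 8 (year_end (apply 8% annual interest)): balance=$4958.85 total_interest=$658.85
After 9 (withdraw($300)): balance=$4658.85 total_interest=$658.85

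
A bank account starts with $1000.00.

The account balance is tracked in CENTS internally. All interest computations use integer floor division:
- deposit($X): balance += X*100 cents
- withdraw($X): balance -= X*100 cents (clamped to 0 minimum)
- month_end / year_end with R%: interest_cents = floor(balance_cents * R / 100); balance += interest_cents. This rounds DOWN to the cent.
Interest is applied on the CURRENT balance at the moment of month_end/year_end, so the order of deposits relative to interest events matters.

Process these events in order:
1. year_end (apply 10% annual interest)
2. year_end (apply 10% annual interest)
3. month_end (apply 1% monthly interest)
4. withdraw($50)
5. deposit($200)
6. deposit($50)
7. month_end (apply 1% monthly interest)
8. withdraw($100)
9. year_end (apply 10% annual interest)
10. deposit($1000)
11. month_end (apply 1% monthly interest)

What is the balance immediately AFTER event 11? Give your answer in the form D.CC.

Answer: 2494.64

Derivation:
After 1 (year_end (apply 10% annual interest)): balance=$1100.00 total_interest=$100.00
After 2 (year_end (apply 10% annual interest)): balance=$1210.00 total_interest=$210.00
After 3 (month_end (apply 1% monthly interest)): balance=$1222.10 total_interest=$222.10
After 4 (withdraw($50)): balance=$1172.10 total_interest=$222.10
After 5 (deposit($200)): balance=$1372.10 total_interest=$222.10
After 6 (deposit($50)): balance=$1422.10 total_interest=$222.10
After 7 (month_end (apply 1% monthly interest)): balance=$1436.32 total_interest=$236.32
After 8 (withdraw($100)): balance=$1336.32 total_interest=$236.32
After 9 (year_end (apply 10% annual interest)): balance=$1469.95 total_interest=$369.95
After 10 (deposit($1000)): balance=$2469.95 total_interest=$369.95
After 11 (month_end (apply 1% monthly interest)): balance=$2494.64 total_interest=$394.64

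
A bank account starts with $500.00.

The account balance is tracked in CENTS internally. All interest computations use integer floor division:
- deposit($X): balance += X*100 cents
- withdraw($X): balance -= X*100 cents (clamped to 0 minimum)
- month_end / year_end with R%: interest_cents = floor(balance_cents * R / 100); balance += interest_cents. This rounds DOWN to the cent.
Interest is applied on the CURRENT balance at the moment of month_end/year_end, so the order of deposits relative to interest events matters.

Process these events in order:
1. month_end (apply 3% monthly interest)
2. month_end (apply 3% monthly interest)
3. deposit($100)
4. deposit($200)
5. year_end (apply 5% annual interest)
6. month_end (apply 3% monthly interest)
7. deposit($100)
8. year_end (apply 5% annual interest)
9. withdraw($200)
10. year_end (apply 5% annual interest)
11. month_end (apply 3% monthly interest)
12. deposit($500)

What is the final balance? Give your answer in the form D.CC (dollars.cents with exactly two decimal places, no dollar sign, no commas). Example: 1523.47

After 1 (month_end (apply 3% monthly interest)): balance=$515.00 total_interest=$15.00
After 2 (month_end (apply 3% monthly interest)): balance=$530.45 total_interest=$30.45
After 3 (deposit($100)): balance=$630.45 total_interest=$30.45
After 4 (deposit($200)): balance=$830.45 total_interest=$30.45
After 5 (year_end (apply 5% annual interest)): balance=$871.97 total_interest=$71.97
After 6 (month_end (apply 3% monthly interest)): balance=$898.12 total_interest=$98.12
After 7 (deposit($100)): balance=$998.12 total_interest=$98.12
After 8 (year_end (apply 5% annual interest)): balance=$1048.02 total_interest=$148.02
After 9 (withdraw($200)): balance=$848.02 total_interest=$148.02
After 10 (year_end (apply 5% annual interest)): balance=$890.42 total_interest=$190.42
After 11 (month_end (apply 3% monthly interest)): balance=$917.13 total_interest=$217.13
After 12 (deposit($500)): balance=$1417.13 total_interest=$217.13

Answer: 1417.13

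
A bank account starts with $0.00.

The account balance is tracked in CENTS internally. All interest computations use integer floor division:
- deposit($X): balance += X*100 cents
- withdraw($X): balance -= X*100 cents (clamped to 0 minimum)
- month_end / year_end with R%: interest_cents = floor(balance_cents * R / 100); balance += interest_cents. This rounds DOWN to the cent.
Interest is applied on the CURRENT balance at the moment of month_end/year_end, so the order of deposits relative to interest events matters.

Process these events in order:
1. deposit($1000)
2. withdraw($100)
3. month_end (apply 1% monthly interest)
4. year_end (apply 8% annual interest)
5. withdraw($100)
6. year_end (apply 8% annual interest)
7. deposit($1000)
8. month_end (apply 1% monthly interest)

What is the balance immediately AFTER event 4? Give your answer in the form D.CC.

Answer: 981.72

Derivation:
After 1 (deposit($1000)): balance=$1000.00 total_interest=$0.00
After 2 (withdraw($100)): balance=$900.00 total_interest=$0.00
After 3 (month_end (apply 1% monthly interest)): balance=$909.00 total_interest=$9.00
After 4 (year_end (apply 8% annual interest)): balance=$981.72 total_interest=$81.72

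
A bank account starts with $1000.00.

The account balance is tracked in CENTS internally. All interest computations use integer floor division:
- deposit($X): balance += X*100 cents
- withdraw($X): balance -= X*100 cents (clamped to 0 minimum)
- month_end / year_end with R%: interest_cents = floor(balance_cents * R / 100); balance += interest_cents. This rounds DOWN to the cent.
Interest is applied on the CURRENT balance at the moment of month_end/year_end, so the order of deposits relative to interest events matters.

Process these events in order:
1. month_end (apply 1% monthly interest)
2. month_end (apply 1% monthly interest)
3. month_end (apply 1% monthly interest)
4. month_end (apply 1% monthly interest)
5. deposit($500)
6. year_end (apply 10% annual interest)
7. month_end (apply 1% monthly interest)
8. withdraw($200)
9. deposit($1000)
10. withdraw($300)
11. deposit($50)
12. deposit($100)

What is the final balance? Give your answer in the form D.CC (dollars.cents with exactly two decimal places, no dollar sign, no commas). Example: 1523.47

Answer: 2361.60

Derivation:
After 1 (month_end (apply 1% monthly interest)): balance=$1010.00 total_interest=$10.00
After 2 (month_end (apply 1% monthly interest)): balance=$1020.10 total_interest=$20.10
After 3 (month_end (apply 1% monthly interest)): balance=$1030.30 total_interest=$30.30
After 4 (month_end (apply 1% monthly interest)): balance=$1040.60 total_interest=$40.60
After 5 (deposit($500)): balance=$1540.60 total_interest=$40.60
After 6 (year_end (apply 10% annual interest)): balance=$1694.66 total_interest=$194.66
After 7 (month_end (apply 1% monthly interest)): balance=$1711.60 total_interest=$211.60
After 8 (withdraw($200)): balance=$1511.60 total_interest=$211.60
After 9 (deposit($1000)): balance=$2511.60 total_interest=$211.60
After 10 (withdraw($300)): balance=$2211.60 total_interest=$211.60
After 11 (deposit($50)): balance=$2261.60 total_interest=$211.60
After 12 (deposit($100)): balance=$2361.60 total_interest=$211.60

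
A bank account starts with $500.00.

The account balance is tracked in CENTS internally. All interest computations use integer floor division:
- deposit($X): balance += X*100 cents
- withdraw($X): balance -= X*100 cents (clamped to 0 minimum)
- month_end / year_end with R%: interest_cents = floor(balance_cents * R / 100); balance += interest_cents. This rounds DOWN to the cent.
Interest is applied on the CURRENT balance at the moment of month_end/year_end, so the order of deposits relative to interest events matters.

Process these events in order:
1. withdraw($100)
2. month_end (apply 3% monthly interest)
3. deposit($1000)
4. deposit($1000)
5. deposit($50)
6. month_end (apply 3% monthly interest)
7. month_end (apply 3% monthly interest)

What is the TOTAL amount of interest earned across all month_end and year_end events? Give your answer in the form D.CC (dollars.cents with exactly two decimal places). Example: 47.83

After 1 (withdraw($100)): balance=$400.00 total_interest=$0.00
After 2 (month_end (apply 3% monthly interest)): balance=$412.00 total_interest=$12.00
After 3 (deposit($1000)): balance=$1412.00 total_interest=$12.00
After 4 (deposit($1000)): balance=$2412.00 total_interest=$12.00
After 5 (deposit($50)): balance=$2462.00 total_interest=$12.00
After 6 (month_end (apply 3% monthly interest)): balance=$2535.86 total_interest=$85.86
After 7 (month_end (apply 3% monthly interest)): balance=$2611.93 total_interest=$161.93

Answer: 161.93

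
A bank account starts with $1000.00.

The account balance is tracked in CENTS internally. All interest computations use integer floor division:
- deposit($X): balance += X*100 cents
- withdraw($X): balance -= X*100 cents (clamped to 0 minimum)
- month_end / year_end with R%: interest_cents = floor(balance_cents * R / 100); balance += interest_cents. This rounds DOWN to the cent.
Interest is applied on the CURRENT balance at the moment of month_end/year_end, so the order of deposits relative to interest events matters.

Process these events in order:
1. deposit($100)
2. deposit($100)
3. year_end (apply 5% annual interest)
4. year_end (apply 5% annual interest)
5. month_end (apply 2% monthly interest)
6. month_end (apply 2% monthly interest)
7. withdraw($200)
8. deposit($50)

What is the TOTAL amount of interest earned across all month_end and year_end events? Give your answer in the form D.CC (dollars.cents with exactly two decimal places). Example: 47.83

Answer: 176.44

Derivation:
After 1 (deposit($100)): balance=$1100.00 total_interest=$0.00
After 2 (deposit($100)): balance=$1200.00 total_interest=$0.00
After 3 (year_end (apply 5% annual interest)): balance=$1260.00 total_interest=$60.00
After 4 (year_end (apply 5% annual interest)): balance=$1323.00 total_interest=$123.00
After 5 (month_end (apply 2% monthly interest)): balance=$1349.46 total_interest=$149.46
After 6 (month_end (apply 2% monthly interest)): balance=$1376.44 total_interest=$176.44
After 7 (withdraw($200)): balance=$1176.44 total_interest=$176.44
After 8 (deposit($50)): balance=$1226.44 total_interest=$176.44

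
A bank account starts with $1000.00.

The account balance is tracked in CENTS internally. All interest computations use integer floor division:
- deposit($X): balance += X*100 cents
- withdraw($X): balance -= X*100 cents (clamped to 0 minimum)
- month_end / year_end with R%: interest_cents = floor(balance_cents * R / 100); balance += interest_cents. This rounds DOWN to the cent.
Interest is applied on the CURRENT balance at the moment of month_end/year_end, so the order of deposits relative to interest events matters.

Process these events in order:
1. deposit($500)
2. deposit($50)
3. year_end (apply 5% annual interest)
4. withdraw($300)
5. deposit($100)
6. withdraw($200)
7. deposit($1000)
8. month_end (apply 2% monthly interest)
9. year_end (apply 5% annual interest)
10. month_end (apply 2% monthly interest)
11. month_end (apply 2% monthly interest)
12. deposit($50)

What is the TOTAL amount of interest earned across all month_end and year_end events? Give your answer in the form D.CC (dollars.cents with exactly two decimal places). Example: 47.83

After 1 (deposit($500)): balance=$1500.00 total_interest=$0.00
After 2 (deposit($50)): balance=$1550.00 total_interest=$0.00
After 3 (year_end (apply 5% annual interest)): balance=$1627.50 total_interest=$77.50
After 4 (withdraw($300)): balance=$1327.50 total_interest=$77.50
After 5 (deposit($100)): balance=$1427.50 total_interest=$77.50
After 6 (withdraw($200)): balance=$1227.50 total_interest=$77.50
After 7 (deposit($1000)): balance=$2227.50 total_interest=$77.50
After 8 (month_end (apply 2% monthly interest)): balance=$2272.05 total_interest=$122.05
After 9 (year_end (apply 5% annual interest)): balance=$2385.65 total_interest=$235.65
After 10 (month_end (apply 2% monthly interest)): balance=$2433.36 total_interest=$283.36
After 11 (month_end (apply 2% monthly interest)): balance=$2482.02 total_interest=$332.02
After 12 (deposit($50)): balance=$2532.02 total_interest=$332.02

Answer: 332.02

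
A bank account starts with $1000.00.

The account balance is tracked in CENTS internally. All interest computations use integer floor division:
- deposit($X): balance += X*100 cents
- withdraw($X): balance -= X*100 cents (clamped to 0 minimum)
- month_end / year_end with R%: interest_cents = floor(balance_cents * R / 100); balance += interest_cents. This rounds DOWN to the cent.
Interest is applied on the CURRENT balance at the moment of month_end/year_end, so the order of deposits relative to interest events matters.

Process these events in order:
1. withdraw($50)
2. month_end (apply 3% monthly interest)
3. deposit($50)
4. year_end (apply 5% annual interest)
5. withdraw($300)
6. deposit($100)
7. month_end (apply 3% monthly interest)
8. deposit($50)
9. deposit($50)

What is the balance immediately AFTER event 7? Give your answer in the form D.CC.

Answer: 906.31

Derivation:
After 1 (withdraw($50)): balance=$950.00 total_interest=$0.00
After 2 (month_end (apply 3% monthly interest)): balance=$978.50 total_interest=$28.50
After 3 (deposit($50)): balance=$1028.50 total_interest=$28.50
After 4 (year_end (apply 5% annual interest)): balance=$1079.92 total_interest=$79.92
After 5 (withdraw($300)): balance=$779.92 total_interest=$79.92
After 6 (deposit($100)): balance=$879.92 total_interest=$79.92
After 7 (month_end (apply 3% monthly interest)): balance=$906.31 total_interest=$106.31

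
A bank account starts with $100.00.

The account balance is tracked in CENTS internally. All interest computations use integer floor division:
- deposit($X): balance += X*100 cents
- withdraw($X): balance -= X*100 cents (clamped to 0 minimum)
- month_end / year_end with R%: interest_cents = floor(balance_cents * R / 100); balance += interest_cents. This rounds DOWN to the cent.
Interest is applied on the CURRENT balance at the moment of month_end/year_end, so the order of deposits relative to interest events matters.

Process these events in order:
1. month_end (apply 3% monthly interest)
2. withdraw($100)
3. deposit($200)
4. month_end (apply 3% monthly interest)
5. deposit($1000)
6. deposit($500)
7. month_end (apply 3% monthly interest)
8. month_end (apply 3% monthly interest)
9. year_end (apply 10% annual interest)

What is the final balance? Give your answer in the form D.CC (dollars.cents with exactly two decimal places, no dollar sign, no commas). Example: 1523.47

Answer: 1994.48

Derivation:
After 1 (month_end (apply 3% monthly interest)): balance=$103.00 total_interest=$3.00
After 2 (withdraw($100)): balance=$3.00 total_interest=$3.00
After 3 (deposit($200)): balance=$203.00 total_interest=$3.00
After 4 (month_end (apply 3% monthly interest)): balance=$209.09 total_interest=$9.09
After 5 (deposit($1000)): balance=$1209.09 total_interest=$9.09
After 6 (deposit($500)): balance=$1709.09 total_interest=$9.09
After 7 (month_end (apply 3% monthly interest)): balance=$1760.36 total_interest=$60.36
After 8 (month_end (apply 3% monthly interest)): balance=$1813.17 total_interest=$113.17
After 9 (year_end (apply 10% annual interest)): balance=$1994.48 total_interest=$294.48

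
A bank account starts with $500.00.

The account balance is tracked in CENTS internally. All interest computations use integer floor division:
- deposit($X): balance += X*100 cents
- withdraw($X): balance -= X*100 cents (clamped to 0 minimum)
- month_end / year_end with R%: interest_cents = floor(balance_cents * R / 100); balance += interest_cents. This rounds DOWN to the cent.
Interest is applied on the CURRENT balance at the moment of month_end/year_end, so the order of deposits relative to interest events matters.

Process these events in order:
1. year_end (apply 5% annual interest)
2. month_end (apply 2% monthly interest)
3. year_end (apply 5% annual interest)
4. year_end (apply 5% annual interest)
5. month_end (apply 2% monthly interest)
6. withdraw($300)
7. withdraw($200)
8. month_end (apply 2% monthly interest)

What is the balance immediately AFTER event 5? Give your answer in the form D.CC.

After 1 (year_end (apply 5% annual interest)): balance=$525.00 total_interest=$25.00
After 2 (month_end (apply 2% monthly interest)): balance=$535.50 total_interest=$35.50
After 3 (year_end (apply 5% annual interest)): balance=$562.27 total_interest=$62.27
After 4 (year_end (apply 5% annual interest)): balance=$590.38 total_interest=$90.38
After 5 (month_end (apply 2% monthly interest)): balance=$602.18 total_interest=$102.18

Answer: 602.18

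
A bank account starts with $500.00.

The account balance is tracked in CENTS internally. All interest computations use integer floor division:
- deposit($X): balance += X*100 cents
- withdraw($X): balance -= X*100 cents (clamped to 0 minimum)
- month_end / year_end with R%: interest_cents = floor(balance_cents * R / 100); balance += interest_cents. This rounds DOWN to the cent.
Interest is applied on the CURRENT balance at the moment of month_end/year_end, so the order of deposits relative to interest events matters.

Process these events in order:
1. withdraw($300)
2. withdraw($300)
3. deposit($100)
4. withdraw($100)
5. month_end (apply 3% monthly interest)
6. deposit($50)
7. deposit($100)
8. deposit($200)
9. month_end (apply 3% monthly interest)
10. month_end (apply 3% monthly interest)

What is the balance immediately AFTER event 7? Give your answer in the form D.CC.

After 1 (withdraw($300)): balance=$200.00 total_interest=$0.00
After 2 (withdraw($300)): balance=$0.00 total_interest=$0.00
After 3 (deposit($100)): balance=$100.00 total_interest=$0.00
After 4 (withdraw($100)): balance=$0.00 total_interest=$0.00
After 5 (month_end (apply 3% monthly interest)): balance=$0.00 total_interest=$0.00
After 6 (deposit($50)): balance=$50.00 total_interest=$0.00
After 7 (deposit($100)): balance=$150.00 total_interest=$0.00

Answer: 150.00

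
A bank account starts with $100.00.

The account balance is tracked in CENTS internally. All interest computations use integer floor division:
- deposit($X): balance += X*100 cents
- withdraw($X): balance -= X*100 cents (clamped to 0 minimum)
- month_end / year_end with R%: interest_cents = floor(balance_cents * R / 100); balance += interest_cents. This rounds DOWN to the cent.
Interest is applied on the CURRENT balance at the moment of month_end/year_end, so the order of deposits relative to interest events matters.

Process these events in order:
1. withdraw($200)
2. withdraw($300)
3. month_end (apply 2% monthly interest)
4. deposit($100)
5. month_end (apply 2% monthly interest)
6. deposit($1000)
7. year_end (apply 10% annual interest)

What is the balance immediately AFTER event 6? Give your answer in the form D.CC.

After 1 (withdraw($200)): balance=$0.00 total_interest=$0.00
After 2 (withdraw($300)): balance=$0.00 total_interest=$0.00
After 3 (month_end (apply 2% monthly interest)): balance=$0.00 total_interest=$0.00
After 4 (deposit($100)): balance=$100.00 total_interest=$0.00
After 5 (month_end (apply 2% monthly interest)): balance=$102.00 total_interest=$2.00
After 6 (deposit($1000)): balance=$1102.00 total_interest=$2.00

Answer: 1102.00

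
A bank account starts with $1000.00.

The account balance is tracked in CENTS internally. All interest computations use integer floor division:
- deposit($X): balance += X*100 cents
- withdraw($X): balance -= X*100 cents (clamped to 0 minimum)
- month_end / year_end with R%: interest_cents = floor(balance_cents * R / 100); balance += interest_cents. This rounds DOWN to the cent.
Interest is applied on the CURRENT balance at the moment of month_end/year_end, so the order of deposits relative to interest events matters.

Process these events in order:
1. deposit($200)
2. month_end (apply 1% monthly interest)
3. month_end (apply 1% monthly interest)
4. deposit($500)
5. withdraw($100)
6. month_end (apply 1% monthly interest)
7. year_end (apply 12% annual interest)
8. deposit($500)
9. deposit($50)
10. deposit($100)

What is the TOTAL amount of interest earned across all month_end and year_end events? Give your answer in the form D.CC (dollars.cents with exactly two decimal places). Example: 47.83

After 1 (deposit($200)): balance=$1200.00 total_interest=$0.00
After 2 (month_end (apply 1% monthly interest)): balance=$1212.00 total_interest=$12.00
After 3 (month_end (apply 1% monthly interest)): balance=$1224.12 total_interest=$24.12
After 4 (deposit($500)): balance=$1724.12 total_interest=$24.12
After 5 (withdraw($100)): balance=$1624.12 total_interest=$24.12
After 6 (month_end (apply 1% monthly interest)): balance=$1640.36 total_interest=$40.36
After 7 (year_end (apply 12% annual interest)): balance=$1837.20 total_interest=$237.20
After 8 (deposit($500)): balance=$2337.20 total_interest=$237.20
After 9 (deposit($50)): balance=$2387.20 total_interest=$237.20
After 10 (deposit($100)): balance=$2487.20 total_interest=$237.20

Answer: 237.20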